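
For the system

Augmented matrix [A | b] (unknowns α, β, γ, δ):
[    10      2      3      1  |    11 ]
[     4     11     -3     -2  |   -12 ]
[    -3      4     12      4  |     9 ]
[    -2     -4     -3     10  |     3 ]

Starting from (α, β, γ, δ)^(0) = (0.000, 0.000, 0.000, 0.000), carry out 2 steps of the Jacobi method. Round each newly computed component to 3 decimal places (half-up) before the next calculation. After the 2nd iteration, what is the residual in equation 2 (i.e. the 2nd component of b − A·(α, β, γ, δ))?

Iteration 1:
  α = (11 - (2)·0.000 - (3)·0.000 - (1)·0.000) / (10) = 1.100
  β = (-12 - (4)·0.000 - (-3)·0.000 - (-2)·0.000) / (11) = -1.091
  γ = (9 - (-3)·0.000 - (4)·0.000 - (4)·0.000) / (12) = 0.750
  δ = (3 - (-2)·0.000 - (-4)·0.000 - (-3)·0.000) / (10) = 0.300
Iteration 2:
  α = (11 - (2)·-1.091 - (3)·0.750 - (1)·0.300) / (10) = 1.063
  β = (-12 - (4)·1.100 - (-3)·0.750 - (-2)·0.300) / (11) = -1.232
  γ = (9 - (-3)·1.100 - (4)·-1.091 - (4)·0.300) / (12) = 1.289
  δ = (3 - (-2)·1.100 - (-4)·-1.091 - (-3)·0.750) / (10) = 0.309
Residual b − A·x = (-1.342, 1.785, 0.413, 0.975)

1.785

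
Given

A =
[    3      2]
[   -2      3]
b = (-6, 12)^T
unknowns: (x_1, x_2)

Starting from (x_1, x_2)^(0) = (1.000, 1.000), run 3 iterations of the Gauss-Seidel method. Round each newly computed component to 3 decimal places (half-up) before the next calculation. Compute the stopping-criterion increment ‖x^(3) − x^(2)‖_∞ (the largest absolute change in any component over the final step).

Iteration 1:
  x_1 = (-6 - (2)·1.000) / (3) = -2.667
  x_2 = (12 - (-2)·-2.667) / (3) = 2.222
Iteration 2:
  x_1 = (-6 - (2)·2.222) / (3) = -3.481
  x_2 = (12 - (-2)·-3.481) / (3) = 1.679
Iteration 3:
  x_1 = (-6 - (2)·1.679) / (3) = -3.119
  x_2 = (12 - (-2)·-3.119) / (3) = 1.921
Change: (0.362, 0.242) → max |·| = 0.362

0.362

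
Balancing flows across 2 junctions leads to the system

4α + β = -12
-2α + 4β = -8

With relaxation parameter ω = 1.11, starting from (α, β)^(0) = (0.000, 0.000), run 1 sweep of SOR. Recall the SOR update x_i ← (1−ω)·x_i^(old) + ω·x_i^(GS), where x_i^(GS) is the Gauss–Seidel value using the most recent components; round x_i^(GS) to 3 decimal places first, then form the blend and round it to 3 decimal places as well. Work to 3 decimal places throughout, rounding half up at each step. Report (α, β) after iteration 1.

Iteration 1:
  α: GS value = (-12 - (1)·0.000) / (4) = -3.000;  α ← (1−ω)·0.000 + ω·-3.000 = -3.330
  β: GS value = (-8 - (-2)·-3.330) / (4) = -3.665;  β ← (1−ω)·0.000 + ω·-3.665 = -4.068

(-3.330, -4.068)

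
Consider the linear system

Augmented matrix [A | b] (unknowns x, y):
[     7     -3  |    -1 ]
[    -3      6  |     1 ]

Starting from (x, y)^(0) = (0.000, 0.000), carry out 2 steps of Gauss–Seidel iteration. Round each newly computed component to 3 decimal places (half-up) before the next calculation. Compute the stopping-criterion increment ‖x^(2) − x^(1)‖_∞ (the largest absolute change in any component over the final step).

Iteration 1:
  x = (-1 - (-3)·0.000) / (7) = -0.143
  y = (1 - (-3)·-0.143) / (6) = 0.095
Iteration 2:
  x = (-1 - (-3)·0.095) / (7) = -0.102
  y = (1 - (-3)·-0.102) / (6) = 0.116
Change: (0.041, 0.021) → max |·| = 0.041

0.041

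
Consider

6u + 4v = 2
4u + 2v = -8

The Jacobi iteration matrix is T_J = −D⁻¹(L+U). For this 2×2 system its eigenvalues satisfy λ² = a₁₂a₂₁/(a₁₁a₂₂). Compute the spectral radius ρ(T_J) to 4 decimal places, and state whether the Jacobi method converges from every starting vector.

1.1547

a₁₂a₂₁/(a₁₁a₂₂) = (4)·(4) / ((6)·(2)) = 1.333333
ρ = √|1.333333| = √1.333333 = 1.1547
ρ > 1, so Jacobi diverges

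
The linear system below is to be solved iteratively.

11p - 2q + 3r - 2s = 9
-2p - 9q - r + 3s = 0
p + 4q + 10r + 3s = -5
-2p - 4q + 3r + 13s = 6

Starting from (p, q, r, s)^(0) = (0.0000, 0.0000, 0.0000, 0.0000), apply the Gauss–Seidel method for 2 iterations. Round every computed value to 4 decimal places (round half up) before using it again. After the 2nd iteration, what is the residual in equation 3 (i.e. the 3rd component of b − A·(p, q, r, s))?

-0.5213

Iteration 1:
  p = (9 - (-2)·0.0000 - (3)·0.0000 - (-2)·0.0000) / (11) = 0.8182
  q = (0 - (-2)·0.8182 - (-1)·0.0000 - (3)·0.0000) / (-9) = -0.1818
  r = (-5 - (1)·0.8182 - (4)·-0.1818 - (3)·0.0000) / (10) = -0.5091
  s = (6 - (-2)·0.8182 - (-4)·-0.1818 - (3)·-0.5091) / (13) = 0.6490
Iteration 2:
  p = (9 - (-2)·-0.1818 - (3)·-0.5091 - (-2)·0.6490) / (11) = 1.0420
  q = (0 - (-2)·1.0420 - (-1)·-0.5091 - (3)·0.6490) / (-9) = 0.0413
  r = (-5 - (1)·1.0420 - (4)·0.0413 - (3)·0.6490) / (10) = -0.8154
  s = (6 - (-2)·1.0420 - (-4)·0.0413 - (3)·-0.8154) / (13) = 0.8227
Residual b − A·x = (1.7122, -0.8278, -0.5213, 0.0003)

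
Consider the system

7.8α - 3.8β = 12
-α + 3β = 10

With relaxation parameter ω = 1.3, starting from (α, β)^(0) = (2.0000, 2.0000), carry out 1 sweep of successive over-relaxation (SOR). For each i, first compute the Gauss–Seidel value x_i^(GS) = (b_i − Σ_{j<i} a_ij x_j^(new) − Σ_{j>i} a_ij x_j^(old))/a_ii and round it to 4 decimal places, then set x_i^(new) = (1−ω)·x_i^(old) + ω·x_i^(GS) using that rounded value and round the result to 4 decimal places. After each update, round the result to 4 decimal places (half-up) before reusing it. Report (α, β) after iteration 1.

Iteration 1:
  α: GS value = (12 - (-3.8)·2.0000) / (7.8) = 2.5128;  α ← (1−ω)·2.0000 + ω·2.5128 = 2.6666
  β: GS value = (10 - (-1)·2.6666) / (3) = 4.2222;  β ← (1−ω)·2.0000 + ω·4.2222 = 4.8889

(2.6666, 4.8889)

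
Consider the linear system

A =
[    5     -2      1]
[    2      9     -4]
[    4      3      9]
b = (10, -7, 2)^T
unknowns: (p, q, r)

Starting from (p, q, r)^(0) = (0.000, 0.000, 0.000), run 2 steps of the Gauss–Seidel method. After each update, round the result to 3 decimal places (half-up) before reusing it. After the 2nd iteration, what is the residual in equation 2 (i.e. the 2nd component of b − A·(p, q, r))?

Iteration 1:
  p = (10 - (-2)·0.000 - (1)·0.000) / (5) = 2.000
  q = (-7 - (2)·2.000 - (-4)·0.000) / (9) = -1.222
  r = (2 - (4)·2.000 - (3)·-1.222) / (9) = -0.259
Iteration 2:
  p = (10 - (-2)·-1.222 - (1)·-0.259) / (5) = 1.563
  q = (-7 - (2)·1.563 - (-4)·-0.259) / (9) = -1.240
  r = (2 - (4)·1.563 - (3)·-1.240) / (9) = -0.059
Residual b − A·x = (-0.236, 0.798, -0.001)

0.798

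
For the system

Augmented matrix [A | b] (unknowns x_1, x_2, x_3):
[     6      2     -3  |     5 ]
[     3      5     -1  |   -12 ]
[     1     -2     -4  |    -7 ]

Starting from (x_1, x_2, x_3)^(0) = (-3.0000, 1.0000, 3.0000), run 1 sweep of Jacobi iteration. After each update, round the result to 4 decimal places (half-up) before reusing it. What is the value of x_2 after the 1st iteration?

Iteration 1:
  x_1 = (5 - (2)·1.0000 - (-3)·3.0000) / (6) = 2.0000
  x_2 = (-12 - (3)·-3.0000 - (-1)·3.0000) / (5) = 0.0000
  x_3 = (-7 - (1)·-3.0000 - (-2)·1.0000) / (-4) = 0.5000

0.0000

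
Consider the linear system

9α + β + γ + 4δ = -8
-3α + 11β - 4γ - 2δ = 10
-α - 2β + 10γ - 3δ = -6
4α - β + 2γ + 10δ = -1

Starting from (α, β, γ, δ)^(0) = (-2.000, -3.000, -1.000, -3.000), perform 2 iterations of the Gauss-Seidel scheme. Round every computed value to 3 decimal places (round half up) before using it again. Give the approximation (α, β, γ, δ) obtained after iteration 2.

(-0.694, 0.195, -0.678, 0.333)

Iteration 1:
  α = (-8 - (1)·-3.000 - (1)·-1.000 - (4)·-3.000) / (9) = 0.889
  β = (10 - (-3)·0.889 - (-4)·-1.000 - (-2)·-3.000) / (11) = 0.242
  γ = (-6 - (-1)·0.889 - (-2)·0.242 - (-3)·-3.000) / (10) = -1.363
  δ = (-1 - (4)·0.889 - (-1)·0.242 - (2)·-1.363) / (10) = -0.159
Iteration 2:
  α = (-8 - (1)·0.242 - (1)·-1.363 - (4)·-0.159) / (9) = -0.694
  β = (10 - (-3)·-0.694 - (-4)·-1.363 - (-2)·-0.159) / (11) = 0.195
  γ = (-6 - (-1)·-0.694 - (-2)·0.195 - (-3)·-0.159) / (10) = -0.678
  δ = (-1 - (4)·-0.694 - (-1)·0.195 - (2)·-0.678) / (10) = 0.333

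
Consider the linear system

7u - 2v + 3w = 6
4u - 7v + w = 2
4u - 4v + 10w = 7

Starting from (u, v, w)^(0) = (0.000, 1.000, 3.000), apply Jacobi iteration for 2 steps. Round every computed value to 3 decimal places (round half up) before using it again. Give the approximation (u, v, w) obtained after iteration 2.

Iteration 1:
  u = (6 - (-2)·1.000 - (3)·3.000) / (7) = -0.143
  v = (2 - (4)·0.000 - (1)·3.000) / (-7) = 0.143
  w = (7 - (4)·0.000 - (-4)·1.000) / (10) = 1.100
Iteration 2:
  u = (6 - (-2)·0.143 - (3)·1.100) / (7) = 0.427
  v = (2 - (4)·-0.143 - (1)·1.100) / (-7) = -0.210
  w = (7 - (4)·-0.143 - (-4)·0.143) / (10) = 0.814

(0.427, -0.210, 0.814)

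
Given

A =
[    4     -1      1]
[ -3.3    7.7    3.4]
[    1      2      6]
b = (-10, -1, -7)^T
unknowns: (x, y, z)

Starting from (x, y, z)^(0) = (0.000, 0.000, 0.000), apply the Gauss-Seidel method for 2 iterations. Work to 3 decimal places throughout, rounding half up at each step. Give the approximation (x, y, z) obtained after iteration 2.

Iteration 1:
  x = (-10 - (-1)·0.000 - (1)·0.000) / (4) = -2.500
  y = (-1 - (-3.3)·-2.500 - (3.4)·0.000) / (7.7) = -1.201
  z = (-7 - (1)·-2.500 - (2)·-1.201) / (6) = -0.350
Iteration 2:
  x = (-10 - (-1)·-1.201 - (1)·-0.350) / (4) = -2.713
  y = (-1 - (-3.3)·-2.713 - (3.4)·-0.350) / (7.7) = -1.138
  z = (-7 - (1)·-2.713 - (2)·-1.138) / (6) = -0.335

(-2.713, -1.138, -0.335)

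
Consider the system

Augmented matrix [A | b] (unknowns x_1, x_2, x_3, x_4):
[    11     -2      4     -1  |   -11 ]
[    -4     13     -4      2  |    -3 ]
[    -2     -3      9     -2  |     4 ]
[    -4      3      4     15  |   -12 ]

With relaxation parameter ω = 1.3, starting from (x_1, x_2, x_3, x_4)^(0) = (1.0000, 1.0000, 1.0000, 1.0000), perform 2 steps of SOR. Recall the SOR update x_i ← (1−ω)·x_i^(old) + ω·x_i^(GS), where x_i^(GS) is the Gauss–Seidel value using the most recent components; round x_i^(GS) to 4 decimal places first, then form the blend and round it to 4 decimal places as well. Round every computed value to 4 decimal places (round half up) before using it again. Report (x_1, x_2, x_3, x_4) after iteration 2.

(-1.0309, -0.2437, -0.1427, -0.8304)

Iteration 1:
  x_1: GS value = (-11 - (-2)·1.0000 - (4)·1.0000 - (-1)·1.0000) / (11) = -1.0909;  x_1 ← (1−ω)·1.0000 + ω·-1.0909 = -1.7182
  x_2: GS value = (-3 - (-4)·-1.7182 - (-4)·1.0000 - (2)·1.0000) / (13) = -0.6056;  x_2 ← (1−ω)·1.0000 + ω·-0.6056 = -1.0873
  x_3: GS value = (4 - (-2)·-1.7182 - (-3)·-1.0873 - (-2)·1.0000) / (9) = -0.0776;  x_3 ← (1−ω)·1.0000 + ω·-0.0776 = -0.4009
  x_4: GS value = (-12 - (-4)·-1.7182 - (3)·-1.0873 - (4)·-0.4009) / (15) = -0.9338;  x_4 ← (1−ω)·1.0000 + ω·-0.9338 = -1.5139
Iteration 2:
  x_1: GS value = (-11 - (-2)·-1.0873 - (4)·-0.4009 - (-1)·-1.5139) / (11) = -1.1895;  x_1 ← (1−ω)·-1.7182 + ω·-1.1895 = -1.0309
  x_2: GS value = (-3 - (-4)·-1.0309 - (-4)·-0.4009 - (2)·-1.5139) / (13) = -0.4384;  x_2 ← (1−ω)·-1.0873 + ω·-0.4384 = -0.2437
  x_3: GS value = (4 - (-2)·-1.0309 - (-3)·-0.2437 - (-2)·-1.5139) / (9) = -0.2023;  x_3 ← (1−ω)·-0.4009 + ω·-0.2023 = -0.1427
  x_4: GS value = (-12 - (-4)·-1.0309 - (3)·-0.2437 - (4)·-0.1427) / (15) = -0.9881;  x_4 ← (1−ω)·-1.5139 + ω·-0.9881 = -0.8304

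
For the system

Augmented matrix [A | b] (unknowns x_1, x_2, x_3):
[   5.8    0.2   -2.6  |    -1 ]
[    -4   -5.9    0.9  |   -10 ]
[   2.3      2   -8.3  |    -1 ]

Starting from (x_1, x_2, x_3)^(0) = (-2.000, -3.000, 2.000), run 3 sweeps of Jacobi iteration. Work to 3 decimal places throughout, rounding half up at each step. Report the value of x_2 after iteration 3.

2.419

Iteration 1:
  x_1 = (-1 - (0.2)·-3.000 - (-2.6)·2.000) / (5.8) = 0.828
  x_2 = (-10 - (-4)·-2.000 - (0.9)·2.000) / (-5.9) = 3.356
  x_3 = (-1 - (2.3)·-2.000 - (2)·-3.000) / (-8.3) = -1.157
Iteration 2:
  x_1 = (-1 - (0.2)·3.356 - (-2.6)·-1.157) / (5.8) = -0.807
  x_2 = (-10 - (-4)·0.828 - (0.9)·-1.157) / (-5.9) = 0.957
  x_3 = (-1 - (2.3)·0.828 - (2)·3.356) / (-8.3) = 1.159
Iteration 3:
  x_1 = (-1 - (0.2)·0.957 - (-2.6)·1.159) / (5.8) = 0.314
  x_2 = (-10 - (-4)·-0.807 - (0.9)·1.159) / (-5.9) = 2.419
  x_3 = (-1 - (2.3)·-0.807 - (2)·0.957) / (-8.3) = 0.127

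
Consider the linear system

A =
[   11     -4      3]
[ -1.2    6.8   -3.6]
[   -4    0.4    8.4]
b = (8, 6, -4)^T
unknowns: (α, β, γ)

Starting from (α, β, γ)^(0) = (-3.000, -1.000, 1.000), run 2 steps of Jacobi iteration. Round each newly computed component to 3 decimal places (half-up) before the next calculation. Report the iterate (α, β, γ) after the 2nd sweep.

Iteration 1:
  α = (8 - (-4)·-1.000 - (3)·1.000) / (11) = 0.091
  β = (6 - (-1.2)·-3.000 - (-3.6)·1.000) / (6.8) = 0.882
  γ = (-4 - (-4)·-3.000 - (0.4)·-1.000) / (8.4) = -1.857
Iteration 2:
  α = (8 - (-4)·0.882 - (3)·-1.857) / (11) = 1.554
  β = (6 - (-1.2)·0.091 - (-3.6)·-1.857) / (6.8) = -0.085
  γ = (-4 - (-4)·0.091 - (0.4)·0.882) / (8.4) = -0.475

(1.554, -0.085, -0.475)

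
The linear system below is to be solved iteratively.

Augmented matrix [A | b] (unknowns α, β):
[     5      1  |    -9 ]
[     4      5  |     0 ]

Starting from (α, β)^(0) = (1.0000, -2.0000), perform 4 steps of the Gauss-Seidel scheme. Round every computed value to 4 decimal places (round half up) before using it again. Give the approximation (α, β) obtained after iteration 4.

(-2.1398, 1.7118)

Iteration 1:
  α = (-9 - (1)·-2.0000) / (5) = -1.4000
  β = (0 - (4)·-1.4000) / (5) = 1.1200
Iteration 2:
  α = (-9 - (1)·1.1200) / (5) = -2.0240
  β = (0 - (4)·-2.0240) / (5) = 1.6192
Iteration 3:
  α = (-9 - (1)·1.6192) / (5) = -2.1238
  β = (0 - (4)·-2.1238) / (5) = 1.6990
Iteration 4:
  α = (-9 - (1)·1.6990) / (5) = -2.1398
  β = (0 - (4)·-2.1398) / (5) = 1.7118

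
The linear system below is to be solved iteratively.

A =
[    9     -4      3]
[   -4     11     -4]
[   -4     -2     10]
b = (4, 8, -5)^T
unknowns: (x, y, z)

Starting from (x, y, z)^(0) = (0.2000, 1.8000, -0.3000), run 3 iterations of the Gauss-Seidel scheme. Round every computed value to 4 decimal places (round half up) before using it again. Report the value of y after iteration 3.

Iteration 1:
  x = (4 - (-4)·1.8000 - (3)·-0.3000) / (9) = 1.3444
  y = (8 - (-4)·1.3444 - (-4)·-0.3000) / (11) = 1.1071
  z = (-5 - (-4)·1.3444 - (-2)·1.1071) / (10) = 0.2592
Iteration 2:
  x = (4 - (-4)·1.1071 - (3)·0.2592) / (9) = 0.8501
  y = (8 - (-4)·0.8501 - (-4)·0.2592) / (11) = 1.1307
  z = (-5 - (-4)·0.8501 - (-2)·1.1307) / (10) = 0.0662
Iteration 3:
  x = (4 - (-4)·1.1307 - (3)·0.0662) / (9) = 0.9249
  y = (8 - (-4)·0.9249 - (-4)·0.0662) / (11) = 1.0877
  z = (-5 - (-4)·0.9249 - (-2)·1.0877) / (10) = 0.0875

1.0877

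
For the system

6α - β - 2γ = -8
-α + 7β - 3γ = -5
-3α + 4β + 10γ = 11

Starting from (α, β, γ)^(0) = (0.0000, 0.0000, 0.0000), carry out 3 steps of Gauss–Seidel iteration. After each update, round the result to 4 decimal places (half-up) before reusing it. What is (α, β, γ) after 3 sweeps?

Iteration 1:
  α = (-8 - (-1)·0.0000 - (-2)·0.0000) / (6) = -1.3333
  β = (-5 - (-1)·-1.3333 - (-3)·0.0000) / (7) = -0.9048
  γ = (11 - (-3)·-1.3333 - (4)·-0.9048) / (10) = 1.0619
Iteration 2:
  α = (-8 - (-1)·-0.9048 - (-2)·1.0619) / (6) = -1.1302
  β = (-5 - (-1)·-1.1302 - (-3)·1.0619) / (7) = -0.4206
  γ = (11 - (-3)·-1.1302 - (4)·-0.4206) / (10) = 0.9292
Iteration 3:
  α = (-8 - (-1)·-0.4206 - (-2)·0.9292) / (6) = -1.0937
  β = (-5 - (-1)·-1.0937 - (-3)·0.9292) / (7) = -0.4723
  γ = (11 - (-3)·-1.0937 - (4)·-0.4723) / (10) = 0.9608

(-1.0937, -0.4723, 0.9608)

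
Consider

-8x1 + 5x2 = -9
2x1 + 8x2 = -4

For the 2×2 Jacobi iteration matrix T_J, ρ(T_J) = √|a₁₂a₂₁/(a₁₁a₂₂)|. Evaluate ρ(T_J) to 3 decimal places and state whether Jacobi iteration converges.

a₁₂a₂₁/(a₁₁a₂₂) = (5)·(2) / ((-8)·(8)) = -0.156250
ρ = √|-0.156250| = √0.156250 = 0.395
ρ < 1, so Jacobi converges

0.395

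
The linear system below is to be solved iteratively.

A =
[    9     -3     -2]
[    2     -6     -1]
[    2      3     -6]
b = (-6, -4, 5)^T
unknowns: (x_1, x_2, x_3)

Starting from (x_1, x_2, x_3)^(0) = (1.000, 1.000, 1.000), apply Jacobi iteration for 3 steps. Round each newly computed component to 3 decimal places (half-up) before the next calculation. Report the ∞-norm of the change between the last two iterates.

0.194

Iteration 1:
  x_1 = (-6 - (-3)·1.000 - (-2)·1.000) / (9) = -0.111
  x_2 = (-4 - (2)·1.000 - (-1)·1.000) / (-6) = 0.833
  x_3 = (5 - (2)·1.000 - (3)·1.000) / (-6) = 0.000
Iteration 2:
  x_1 = (-6 - (-3)·0.833 - (-2)·0.000) / (9) = -0.389
  x_2 = (-4 - (2)·-0.111 - (-1)·0.000) / (-6) = 0.630
  x_3 = (5 - (2)·-0.111 - (3)·0.833) / (-6) = -0.454
Iteration 3:
  x_1 = (-6 - (-3)·0.630 - (-2)·-0.454) / (9) = -0.558
  x_2 = (-4 - (2)·-0.389 - (-1)·-0.454) / (-6) = 0.613
  x_3 = (5 - (2)·-0.389 - (3)·0.630) / (-6) = -0.648
Change: (-0.169, -0.017, -0.194) → max |·| = 0.194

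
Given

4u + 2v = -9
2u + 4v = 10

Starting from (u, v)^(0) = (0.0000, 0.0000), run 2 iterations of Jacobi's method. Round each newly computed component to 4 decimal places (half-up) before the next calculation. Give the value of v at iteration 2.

Iteration 1:
  u = (-9 - (2)·0.0000) / (4) = -2.2500
  v = (10 - (2)·0.0000) / (4) = 2.5000
Iteration 2:
  u = (-9 - (2)·2.5000) / (4) = -3.5000
  v = (10 - (2)·-2.2500) / (4) = 3.6250

3.6250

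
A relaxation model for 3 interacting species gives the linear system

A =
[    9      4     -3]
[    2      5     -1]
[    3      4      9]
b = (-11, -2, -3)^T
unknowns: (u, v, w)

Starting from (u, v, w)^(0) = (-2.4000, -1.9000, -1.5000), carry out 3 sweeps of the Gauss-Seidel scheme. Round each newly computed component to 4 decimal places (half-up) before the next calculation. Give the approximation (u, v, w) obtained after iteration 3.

(-1.2394, 0.0946, 0.0378)

Iteration 1:
  u = (-11 - (4)·-1.9000 - (-3)·-1.5000) / (9) = -0.8778
  v = (-2 - (2)·-0.8778 - (-1)·-1.5000) / (5) = -0.3489
  w = (-3 - (3)·-0.8778 - (4)·-0.3489) / (9) = 0.1143
Iteration 2:
  u = (-11 - (4)·-0.3489 - (-3)·0.1143) / (9) = -1.0291
  v = (-2 - (2)·-1.0291 - (-1)·0.1143) / (5) = 0.0345
  w = (-3 - (3)·-1.0291 - (4)·0.0345) / (9) = -0.0056
Iteration 3:
  u = (-11 - (4)·0.0345 - (-3)·-0.0056) / (9) = -1.2394
  v = (-2 - (2)·-1.2394 - (-1)·-0.0056) / (5) = 0.0946
  w = (-3 - (3)·-1.2394 - (4)·0.0946) / (9) = 0.0378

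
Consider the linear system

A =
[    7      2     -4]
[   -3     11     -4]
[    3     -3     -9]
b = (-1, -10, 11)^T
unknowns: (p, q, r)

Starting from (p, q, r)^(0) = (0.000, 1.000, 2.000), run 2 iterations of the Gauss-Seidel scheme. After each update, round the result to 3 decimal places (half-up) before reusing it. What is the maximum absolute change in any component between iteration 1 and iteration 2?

1.476

Iteration 1:
  p = (-1 - (2)·1.000 - (-4)·2.000) / (7) = 0.714
  q = (-10 - (-3)·0.714 - (-4)·2.000) / (11) = 0.013
  r = (11 - (3)·0.714 - (-3)·0.013) / (-9) = -0.989
Iteration 2:
  p = (-1 - (2)·0.013 - (-4)·-0.989) / (7) = -0.712
  q = (-10 - (-3)·-0.712 - (-4)·-0.989) / (11) = -1.463
  r = (11 - (3)·-0.712 - (-3)·-1.463) / (-9) = -0.972
Change: (-1.426, -1.476, 0.017) → max |·| = 1.476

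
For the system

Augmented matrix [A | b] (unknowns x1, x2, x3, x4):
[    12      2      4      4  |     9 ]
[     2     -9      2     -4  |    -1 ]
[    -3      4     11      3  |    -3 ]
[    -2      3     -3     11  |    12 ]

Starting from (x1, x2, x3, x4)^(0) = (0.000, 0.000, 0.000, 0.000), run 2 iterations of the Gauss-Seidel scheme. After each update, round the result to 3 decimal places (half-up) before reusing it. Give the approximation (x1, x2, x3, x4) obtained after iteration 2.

(0.392, -0.330, -0.347, 1.158)

Iteration 1:
  x1 = (9 - (2)·0.000 - (4)·0.000 - (4)·0.000) / (12) = 0.750
  x2 = (-1 - (2)·0.750 - (2)·0.000 - (-4)·0.000) / (-9) = 0.278
  x3 = (-3 - (-3)·0.750 - (4)·0.278 - (3)·0.000) / (11) = -0.169
  x4 = (12 - (-2)·0.750 - (3)·0.278 - (-3)·-0.169) / (11) = 1.105
Iteration 2:
  x1 = (9 - (2)·0.278 - (4)·-0.169 - (4)·1.105) / (12) = 0.392
  x2 = (-1 - (2)·0.392 - (2)·-0.169 - (-4)·1.105) / (-9) = -0.330
  x3 = (-3 - (-3)·0.392 - (4)·-0.330 - (3)·1.105) / (11) = -0.347
  x4 = (12 - (-2)·0.392 - (3)·-0.330 - (-3)·-0.347) / (11) = 1.158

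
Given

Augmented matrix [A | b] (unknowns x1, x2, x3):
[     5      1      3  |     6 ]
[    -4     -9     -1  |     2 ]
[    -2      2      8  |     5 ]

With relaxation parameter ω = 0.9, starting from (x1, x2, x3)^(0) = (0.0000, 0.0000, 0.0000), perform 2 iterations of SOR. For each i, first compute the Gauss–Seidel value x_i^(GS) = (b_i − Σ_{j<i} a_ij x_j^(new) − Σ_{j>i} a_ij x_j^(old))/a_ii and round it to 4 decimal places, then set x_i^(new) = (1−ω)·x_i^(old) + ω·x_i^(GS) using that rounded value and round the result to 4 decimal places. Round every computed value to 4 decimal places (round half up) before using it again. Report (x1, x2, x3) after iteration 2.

(0.7900, -0.6739, 0.9867)

Iteration 1:
  x1: GS value = (6 - (1)·0.0000 - (3)·0.0000) / (5) = 1.2000;  x1 ← (1−ω)·0.0000 + ω·1.2000 = 1.0800
  x2: GS value = (2 - (-4)·1.0800 - (-1)·0.0000) / (-9) = -0.7022;  x2 ← (1−ω)·0.0000 + ω·-0.7022 = -0.6320
  x3: GS value = (5 - (-2)·1.0800 - (2)·-0.6320) / (8) = 1.0530;  x3 ← (1−ω)·0.0000 + ω·1.0530 = 0.9477
Iteration 2:
  x1: GS value = (6 - (1)·-0.6320 - (3)·0.9477) / (5) = 0.7578;  x1 ← (1−ω)·1.0800 + ω·0.7578 = 0.7900
  x2: GS value = (2 - (-4)·0.7900 - (-1)·0.9477) / (-9) = -0.6786;  x2 ← (1−ω)·-0.6320 + ω·-0.6786 = -0.6739
  x3: GS value = (5 - (-2)·0.7900 - (2)·-0.6739) / (8) = 0.9910;  x3 ← (1−ω)·0.9477 + ω·0.9910 = 0.9867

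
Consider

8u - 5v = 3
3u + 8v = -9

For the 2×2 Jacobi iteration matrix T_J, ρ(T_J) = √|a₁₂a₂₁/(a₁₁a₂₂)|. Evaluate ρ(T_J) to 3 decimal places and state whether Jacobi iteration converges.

0.484

a₁₂a₂₁/(a₁₁a₂₂) = (-5)·(3) / ((8)·(8)) = -0.234375
ρ = √|-0.234375| = √0.234375 = 0.484
ρ < 1, so Jacobi converges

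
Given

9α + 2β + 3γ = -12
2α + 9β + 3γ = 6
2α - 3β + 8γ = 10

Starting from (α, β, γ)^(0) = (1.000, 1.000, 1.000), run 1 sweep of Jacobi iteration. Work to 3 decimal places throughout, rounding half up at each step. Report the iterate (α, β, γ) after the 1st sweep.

Iteration 1:
  α = (-12 - (2)·1.000 - (3)·1.000) / (9) = -1.889
  β = (6 - (2)·1.000 - (3)·1.000) / (9) = 0.111
  γ = (10 - (2)·1.000 - (-3)·1.000) / (8) = 1.375

(-1.889, 0.111, 1.375)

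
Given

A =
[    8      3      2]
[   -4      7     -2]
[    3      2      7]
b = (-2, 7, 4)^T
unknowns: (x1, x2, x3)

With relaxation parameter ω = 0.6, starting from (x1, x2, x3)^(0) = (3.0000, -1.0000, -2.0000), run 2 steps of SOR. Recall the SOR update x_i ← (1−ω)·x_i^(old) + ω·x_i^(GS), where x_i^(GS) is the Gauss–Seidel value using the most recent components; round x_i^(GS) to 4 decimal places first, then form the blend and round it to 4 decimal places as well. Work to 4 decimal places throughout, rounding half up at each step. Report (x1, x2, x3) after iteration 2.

(0.5302, 0.7812, -0.2995)

Iteration 1:
  x1: GS value = (-2 - (3)·-1.0000 - (2)·-2.0000) / (8) = 0.6250;  x1 ← (1−ω)·3.0000 + ω·0.6250 = 1.5750
  x2: GS value = (7 - (-4)·1.5750 - (-2)·-2.0000) / (7) = 1.3286;  x2 ← (1−ω)·-1.0000 + ω·1.3286 = 0.3972
  x3: GS value = (4 - (3)·1.5750 - (2)·0.3972) / (7) = -0.2171;  x3 ← (1−ω)·-2.0000 + ω·-0.2171 = -0.9303
Iteration 2:
  x1: GS value = (-2 - (3)·0.3972 - (2)·-0.9303) / (8) = -0.1664;  x1 ← (1−ω)·1.5750 + ω·-0.1664 = 0.5302
  x2: GS value = (7 - (-4)·0.5302 - (-2)·-0.9303) / (7) = 1.0372;  x2 ← (1−ω)·0.3972 + ω·1.0372 = 0.7812
  x3: GS value = (4 - (3)·0.5302 - (2)·0.7812) / (7) = 0.1210;  x3 ← (1−ω)·-0.9303 + ω·0.1210 = -0.2995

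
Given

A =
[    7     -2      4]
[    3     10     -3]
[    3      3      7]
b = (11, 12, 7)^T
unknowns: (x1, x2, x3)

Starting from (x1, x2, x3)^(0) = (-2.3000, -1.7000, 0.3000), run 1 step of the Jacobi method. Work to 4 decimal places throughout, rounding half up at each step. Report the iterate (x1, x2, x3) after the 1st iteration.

Iteration 1:
  x1 = (11 - (-2)·-1.7000 - (4)·0.3000) / (7) = 0.9143
  x2 = (12 - (3)·-2.3000 - (-3)·0.3000) / (10) = 1.9800
  x3 = (7 - (3)·-2.3000 - (3)·-1.7000) / (7) = 2.7143

(0.9143, 1.9800, 2.7143)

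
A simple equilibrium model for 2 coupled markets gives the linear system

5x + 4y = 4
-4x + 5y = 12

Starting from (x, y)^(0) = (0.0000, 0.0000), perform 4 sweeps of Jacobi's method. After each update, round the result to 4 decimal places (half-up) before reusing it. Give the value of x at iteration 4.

-0.4032

Iteration 1:
  x = (4 - (4)·0.0000) / (5) = 0.8000
  y = (12 - (-4)·0.0000) / (5) = 2.4000
Iteration 2:
  x = (4 - (4)·2.4000) / (5) = -1.1200
  y = (12 - (-4)·0.8000) / (5) = 3.0400
Iteration 3:
  x = (4 - (4)·3.0400) / (5) = -1.6320
  y = (12 - (-4)·-1.1200) / (5) = 1.5040
Iteration 4:
  x = (4 - (4)·1.5040) / (5) = -0.4032
  y = (12 - (-4)·-1.6320) / (5) = 1.0944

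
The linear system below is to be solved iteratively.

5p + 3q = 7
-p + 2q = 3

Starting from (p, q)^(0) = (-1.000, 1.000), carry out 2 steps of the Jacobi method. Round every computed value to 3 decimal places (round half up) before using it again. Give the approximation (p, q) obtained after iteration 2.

(0.800, 1.900)

Iteration 1:
  p = (7 - (3)·1.000) / (5) = 0.800
  q = (3 - (-1)·-1.000) / (2) = 1.000
Iteration 2:
  p = (7 - (3)·1.000) / (5) = 0.800
  q = (3 - (-1)·0.800) / (2) = 1.900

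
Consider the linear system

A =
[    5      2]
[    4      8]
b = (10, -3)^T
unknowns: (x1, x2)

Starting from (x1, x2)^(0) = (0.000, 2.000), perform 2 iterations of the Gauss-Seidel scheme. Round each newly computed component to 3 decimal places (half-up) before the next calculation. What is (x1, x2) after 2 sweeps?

Iteration 1:
  x1 = (10 - (2)·2.000) / (5) = 1.200
  x2 = (-3 - (4)·1.200) / (8) = -0.975
Iteration 2:
  x1 = (10 - (2)·-0.975) / (5) = 2.390
  x2 = (-3 - (4)·2.390) / (8) = -1.570

(2.390, -1.570)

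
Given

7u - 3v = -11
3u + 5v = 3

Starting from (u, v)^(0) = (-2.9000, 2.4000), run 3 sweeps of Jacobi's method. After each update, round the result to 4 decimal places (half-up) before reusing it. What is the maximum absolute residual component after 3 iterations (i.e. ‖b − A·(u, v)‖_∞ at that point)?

1.8181

Iteration 1:
  u = (-11 - (-3)·2.4000) / (7) = -0.5429
  v = (3 - (3)·-2.9000) / (5) = 2.3400
Iteration 2:
  u = (-11 - (-3)·2.3400) / (7) = -0.5686
  v = (3 - (3)·-0.5429) / (5) = 0.9257
Iteration 3:
  u = (-11 - (-3)·0.9257) / (7) = -1.1747
  v = (3 - (3)·-0.5686) / (5) = 0.9412
Residual b − A·x = (0.0465, 1.8181); ∞-norm = 1.8181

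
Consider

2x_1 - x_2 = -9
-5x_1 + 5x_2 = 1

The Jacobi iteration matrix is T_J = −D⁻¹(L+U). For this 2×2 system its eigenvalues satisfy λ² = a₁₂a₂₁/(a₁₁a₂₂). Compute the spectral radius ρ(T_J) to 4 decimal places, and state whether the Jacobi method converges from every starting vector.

0.7071

a₁₂a₂₁/(a₁₁a₂₂) = (-1)·(-5) / ((2)·(5)) = 0.500000
ρ = √|0.500000| = √0.500000 = 0.7071
ρ < 1, so Jacobi converges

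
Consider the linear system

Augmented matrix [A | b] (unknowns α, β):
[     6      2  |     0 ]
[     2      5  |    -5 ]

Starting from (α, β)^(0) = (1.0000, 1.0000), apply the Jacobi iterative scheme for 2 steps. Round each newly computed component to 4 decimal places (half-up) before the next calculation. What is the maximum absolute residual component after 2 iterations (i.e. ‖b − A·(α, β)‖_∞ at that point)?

1.5999

Iteration 1:
  α = (0 - (2)·1.0000) / (6) = -0.3333
  β = (-5 - (2)·1.0000) / (5) = -1.4000
Iteration 2:
  α = (0 - (2)·-1.4000) / (6) = 0.4667
  β = (-5 - (2)·-0.3333) / (5) = -0.8667
Residual b − A·x = (-1.0668, -1.5999); ∞-norm = 1.5999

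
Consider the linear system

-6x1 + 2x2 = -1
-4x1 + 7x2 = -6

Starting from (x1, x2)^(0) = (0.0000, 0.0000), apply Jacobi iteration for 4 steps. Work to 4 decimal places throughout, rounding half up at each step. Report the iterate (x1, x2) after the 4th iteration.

(-0.1417, -0.9070)

Iteration 1:
  x1 = (-1 - (2)·0.0000) / (-6) = 0.1667
  x2 = (-6 - (-4)·0.0000) / (7) = -0.8571
Iteration 2:
  x1 = (-1 - (2)·-0.8571) / (-6) = -0.1190
  x2 = (-6 - (-4)·0.1667) / (7) = -0.7619
Iteration 3:
  x1 = (-1 - (2)·-0.7619) / (-6) = -0.0873
  x2 = (-6 - (-4)·-0.1190) / (7) = -0.9251
Iteration 4:
  x1 = (-1 - (2)·-0.9251) / (-6) = -0.1417
  x2 = (-6 - (-4)·-0.0873) / (7) = -0.9070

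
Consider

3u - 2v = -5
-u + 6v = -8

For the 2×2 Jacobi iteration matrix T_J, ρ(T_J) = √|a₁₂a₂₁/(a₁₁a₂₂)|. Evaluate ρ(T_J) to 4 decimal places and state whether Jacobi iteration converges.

0.3333

a₁₂a₂₁/(a₁₁a₂₂) = (-2)·(-1) / ((3)·(6)) = 0.111111
ρ = √|0.111111| = √0.111111 = 0.3333
ρ < 1, so Jacobi converges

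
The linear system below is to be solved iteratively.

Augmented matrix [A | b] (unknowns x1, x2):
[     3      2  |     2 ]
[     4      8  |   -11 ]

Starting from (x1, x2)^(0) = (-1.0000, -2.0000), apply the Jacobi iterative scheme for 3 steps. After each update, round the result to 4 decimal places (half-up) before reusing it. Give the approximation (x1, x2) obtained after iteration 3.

Iteration 1:
  x1 = (2 - (2)·-2.0000) / (3) = 2.0000
  x2 = (-11 - (4)·-1.0000) / (8) = -0.8750
Iteration 2:
  x1 = (2 - (2)·-0.8750) / (3) = 1.2500
  x2 = (-11 - (4)·2.0000) / (8) = -2.3750
Iteration 3:
  x1 = (2 - (2)·-2.3750) / (3) = 2.2500
  x2 = (-11 - (4)·1.2500) / (8) = -2.0000

(2.2500, -2.0000)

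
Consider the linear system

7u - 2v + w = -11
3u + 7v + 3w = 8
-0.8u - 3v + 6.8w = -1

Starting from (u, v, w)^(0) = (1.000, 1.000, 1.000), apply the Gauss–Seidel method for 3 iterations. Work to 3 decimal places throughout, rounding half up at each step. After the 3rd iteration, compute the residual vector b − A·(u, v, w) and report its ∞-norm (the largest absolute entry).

0.124

Iteration 1:
  u = (-11 - (-2)·1.000 - (1)·1.000) / (7) = -1.429
  v = (8 - (3)·-1.429 - (3)·1.000) / (7) = 1.327
  w = (-1 - (-0.8)·-1.429 - (-3)·1.327) / (6.8) = 0.270
Iteration 2:
  u = (-11 - (-2)·1.327 - (1)·0.270) / (7) = -1.231
  v = (8 - (3)·-1.231 - (3)·0.270) / (7) = 1.555
  w = (-1 - (-0.8)·-1.231 - (-3)·1.555) / (6.8) = 0.394
Iteration 3:
  u = (-11 - (-2)·1.555 - (1)·0.394) / (7) = -1.183
  v = (8 - (3)·-1.183 - (3)·0.394) / (7) = 1.481
  w = (-1 - (-0.8)·-1.183 - (-3)·1.481) / (6.8) = 0.367
Residual b − A·x = (-0.124, 0.081, 0.001); ∞-norm = 0.124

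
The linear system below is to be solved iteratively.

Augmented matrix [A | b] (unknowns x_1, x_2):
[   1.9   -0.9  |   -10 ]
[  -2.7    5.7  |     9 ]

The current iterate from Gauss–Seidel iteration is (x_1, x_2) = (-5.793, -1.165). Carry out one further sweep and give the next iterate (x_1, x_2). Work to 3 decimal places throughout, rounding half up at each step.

One sweep:
  x_1 = (-10 - (-0.9)·-1.165) / (1.9) = -5.815
  x_2 = (9 - (-2.7)·-5.815) / (5.7) = -1.176

(-5.815, -1.176)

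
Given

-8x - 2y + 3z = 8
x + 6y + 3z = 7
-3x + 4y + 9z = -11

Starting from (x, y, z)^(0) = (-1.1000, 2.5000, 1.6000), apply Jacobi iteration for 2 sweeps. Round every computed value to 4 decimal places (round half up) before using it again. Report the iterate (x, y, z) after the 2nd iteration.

Iteration 1:
  x = (8 - (-2)·2.5000 - (3)·1.6000) / (-8) = -1.0250
  y = (7 - (1)·-1.1000 - (3)·1.6000) / (6) = 0.5500
  z = (-11 - (-3)·-1.1000 - (4)·2.5000) / (9) = -2.7000
Iteration 2:
  x = (8 - (-2)·0.5500 - (3)·-2.7000) / (-8) = -2.1500
  y = (7 - (1)·-1.0250 - (3)·-2.7000) / (6) = 2.6875
  z = (-11 - (-3)·-1.0250 - (4)·0.5500) / (9) = -1.8083

(-2.1500, 2.6875, -1.8083)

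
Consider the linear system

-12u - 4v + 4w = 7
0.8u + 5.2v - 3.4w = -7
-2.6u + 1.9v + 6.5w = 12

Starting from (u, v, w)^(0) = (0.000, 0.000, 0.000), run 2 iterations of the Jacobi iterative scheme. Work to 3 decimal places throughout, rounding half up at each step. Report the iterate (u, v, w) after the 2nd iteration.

Iteration 1:
  u = (7 - (-4)·0.000 - (4)·0.000) / (-12) = -0.583
  v = (-7 - (0.8)·0.000 - (-3.4)·0.000) / (5.2) = -1.346
  w = (12 - (-2.6)·0.000 - (1.9)·0.000) / (6.5) = 1.846
Iteration 2:
  u = (7 - (-4)·-1.346 - (4)·1.846) / (-12) = 0.481
  v = (-7 - (0.8)·-0.583 - (-3.4)·1.846) / (5.2) = -0.049
  w = (12 - (-2.6)·-0.583 - (1.9)·-1.346) / (6.5) = 2.006

(0.481, -0.049, 2.006)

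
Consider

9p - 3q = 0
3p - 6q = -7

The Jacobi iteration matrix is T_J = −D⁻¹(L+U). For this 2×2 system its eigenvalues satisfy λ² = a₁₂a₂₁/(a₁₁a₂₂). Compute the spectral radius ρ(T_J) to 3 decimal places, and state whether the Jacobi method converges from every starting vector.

a₁₂a₂₁/(a₁₁a₂₂) = (-3)·(3) / ((9)·(-6)) = 0.166667
ρ = √|0.166667| = √0.166667 = 0.408
ρ < 1, so Jacobi converges

0.408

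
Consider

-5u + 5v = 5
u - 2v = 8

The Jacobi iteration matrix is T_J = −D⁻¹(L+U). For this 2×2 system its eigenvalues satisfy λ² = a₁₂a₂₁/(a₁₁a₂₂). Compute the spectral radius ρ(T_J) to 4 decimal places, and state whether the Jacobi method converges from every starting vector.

a₁₂a₂₁/(a₁₁a₂₂) = (5)·(1) / ((-5)·(-2)) = 0.500000
ρ = √|0.500000| = √0.500000 = 0.7071
ρ < 1, so Jacobi converges

0.7071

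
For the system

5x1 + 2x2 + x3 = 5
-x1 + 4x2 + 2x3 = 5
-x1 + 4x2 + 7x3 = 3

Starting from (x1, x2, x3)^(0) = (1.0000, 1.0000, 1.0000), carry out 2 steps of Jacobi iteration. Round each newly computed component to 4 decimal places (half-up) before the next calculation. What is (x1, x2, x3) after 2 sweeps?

Iteration 1:
  x1 = (5 - (2)·1.0000 - (1)·1.0000) / (5) = 0.4000
  x2 = (5 - (-1)·1.0000 - (2)·1.0000) / (4) = 1.0000
  x3 = (3 - (-1)·1.0000 - (4)·1.0000) / (7) = 0.0000
Iteration 2:
  x1 = (5 - (2)·1.0000 - (1)·0.0000) / (5) = 0.6000
  x2 = (5 - (-1)·0.4000 - (2)·0.0000) / (4) = 1.3500
  x3 = (3 - (-1)·0.4000 - (4)·1.0000) / (7) = -0.0857

(0.6000, 1.3500, -0.0857)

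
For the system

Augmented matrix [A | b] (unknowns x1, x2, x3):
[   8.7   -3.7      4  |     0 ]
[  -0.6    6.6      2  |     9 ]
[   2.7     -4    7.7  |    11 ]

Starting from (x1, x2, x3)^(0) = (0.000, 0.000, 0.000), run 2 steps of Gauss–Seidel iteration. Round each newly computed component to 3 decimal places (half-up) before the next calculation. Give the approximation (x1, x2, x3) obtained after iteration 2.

(-0.402, 0.680, 1.923)

Iteration 1:
  x1 = (0 - (-3.7)·0.000 - (4)·0.000) / (8.7) = 0.000
  x2 = (9 - (-0.6)·0.000 - (2)·0.000) / (6.6) = 1.364
  x3 = (11 - (2.7)·0.000 - (-4)·1.364) / (7.7) = 2.137
Iteration 2:
  x1 = (0 - (-3.7)·1.364 - (4)·2.137) / (8.7) = -0.402
  x2 = (9 - (-0.6)·-0.402 - (2)·2.137) / (6.6) = 0.680
  x3 = (11 - (2.7)·-0.402 - (-4)·0.680) / (7.7) = 1.923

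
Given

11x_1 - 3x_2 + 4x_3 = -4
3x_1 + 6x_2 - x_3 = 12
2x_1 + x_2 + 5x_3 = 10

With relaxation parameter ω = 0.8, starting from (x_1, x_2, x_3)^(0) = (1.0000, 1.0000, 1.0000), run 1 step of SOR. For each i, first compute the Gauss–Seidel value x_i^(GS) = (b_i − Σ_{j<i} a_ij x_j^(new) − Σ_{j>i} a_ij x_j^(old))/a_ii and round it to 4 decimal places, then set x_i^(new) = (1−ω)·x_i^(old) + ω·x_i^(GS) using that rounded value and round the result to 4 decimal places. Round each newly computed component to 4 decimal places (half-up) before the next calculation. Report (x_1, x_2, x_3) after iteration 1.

(-0.1636, 1.9988, 1.5326)

Iteration 1:
  x_1: GS value = (-4 - (-3)·1.0000 - (4)·1.0000) / (11) = -0.4545;  x_1 ← (1−ω)·1.0000 + ω·-0.4545 = -0.1636
  x_2: GS value = (12 - (3)·-0.1636 - (-1)·1.0000) / (6) = 2.2485;  x_2 ← (1−ω)·1.0000 + ω·2.2485 = 1.9988
  x_3: GS value = (10 - (2)·-0.1636 - (1)·1.9988) / (5) = 1.6657;  x_3 ← (1−ω)·1.0000 + ω·1.6657 = 1.5326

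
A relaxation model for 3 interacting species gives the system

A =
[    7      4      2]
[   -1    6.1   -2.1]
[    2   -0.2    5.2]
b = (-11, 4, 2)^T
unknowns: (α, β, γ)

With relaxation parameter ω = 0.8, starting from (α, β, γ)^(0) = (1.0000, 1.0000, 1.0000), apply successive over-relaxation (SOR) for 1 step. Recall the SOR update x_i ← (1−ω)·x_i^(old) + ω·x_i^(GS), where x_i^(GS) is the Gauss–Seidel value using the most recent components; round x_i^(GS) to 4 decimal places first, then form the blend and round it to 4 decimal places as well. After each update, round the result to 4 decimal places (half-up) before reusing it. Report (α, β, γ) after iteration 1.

Iteration 1:
  α: GS value = (-11 - (4)·1.0000 - (2)·1.0000) / (7) = -2.4286;  α ← (1−ω)·1.0000 + ω·-2.4286 = -1.7429
  β: GS value = (4 - (-1)·-1.7429 - (-2.1)·1.0000) / (6.1) = 0.7143;  β ← (1−ω)·1.0000 + ω·0.7143 = 0.7714
  γ: GS value = (2 - (2)·-1.7429 - (-0.2)·0.7714) / (5.2) = 1.0846;  γ ← (1−ω)·1.0000 + ω·1.0846 = 1.0677

(-1.7429, 0.7714, 1.0677)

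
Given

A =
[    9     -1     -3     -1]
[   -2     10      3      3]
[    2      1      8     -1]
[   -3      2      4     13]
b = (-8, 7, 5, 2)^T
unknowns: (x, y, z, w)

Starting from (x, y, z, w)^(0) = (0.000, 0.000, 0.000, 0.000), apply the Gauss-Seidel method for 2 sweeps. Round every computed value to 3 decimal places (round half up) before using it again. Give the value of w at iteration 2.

-0.265

Iteration 1:
  x = (-8 - (-1)·0.000 - (-3)·0.000 - (-1)·0.000) / (9) = -0.889
  y = (7 - (-2)·-0.889 - (3)·0.000 - (3)·0.000) / (10) = 0.522
  z = (5 - (2)·-0.889 - (1)·0.522 - (-1)·0.000) / (8) = 0.782
  w = (2 - (-3)·-0.889 - (2)·0.522 - (4)·0.782) / (13) = -0.372
Iteration 2:
  x = (-8 - (-1)·0.522 - (-3)·0.782 - (-1)·-0.372) / (9) = -0.612
  y = (7 - (-2)·-0.612 - (3)·0.782 - (3)·-0.372) / (10) = 0.455
  z = (5 - (2)·-0.612 - (1)·0.455 - (-1)·-0.372) / (8) = 0.675
  w = (2 - (-3)·-0.612 - (2)·0.455 - (4)·0.675) / (13) = -0.265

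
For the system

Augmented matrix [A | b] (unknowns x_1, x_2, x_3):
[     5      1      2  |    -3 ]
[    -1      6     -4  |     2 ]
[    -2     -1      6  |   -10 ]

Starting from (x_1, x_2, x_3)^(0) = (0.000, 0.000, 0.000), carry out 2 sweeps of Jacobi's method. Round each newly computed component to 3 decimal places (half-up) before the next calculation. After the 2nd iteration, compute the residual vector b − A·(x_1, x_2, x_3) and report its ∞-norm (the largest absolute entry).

Iteration 1:
  x_1 = (-3 - (1)·0.000 - (2)·0.000) / (5) = -0.600
  x_2 = (2 - (-1)·0.000 - (-4)·0.000) / (6) = 0.333
  x_3 = (-10 - (-2)·0.000 - (-1)·0.000) / (6) = -1.667
Iteration 2:
  x_1 = (-3 - (1)·0.333 - (2)·-1.667) / (5) = 0.000
  x_2 = (2 - (-1)·-0.600 - (-4)·-1.667) / (6) = -0.878
  x_3 = (-10 - (-2)·-0.600 - (-1)·0.333) / (6) = -1.811
Residual b − A·x = (1.500, 0.024, -0.012); ∞-norm = 1.500

1.500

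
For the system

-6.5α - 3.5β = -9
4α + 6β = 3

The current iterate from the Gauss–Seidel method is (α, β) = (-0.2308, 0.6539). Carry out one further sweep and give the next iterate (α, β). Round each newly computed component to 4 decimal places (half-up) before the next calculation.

One sweep:
  α = (-9 - (-3.5)·0.6539) / (-6.5) = 1.0325
  β = (3 - (4)·1.0325) / (6) = -0.1883

(1.0325, -0.1883)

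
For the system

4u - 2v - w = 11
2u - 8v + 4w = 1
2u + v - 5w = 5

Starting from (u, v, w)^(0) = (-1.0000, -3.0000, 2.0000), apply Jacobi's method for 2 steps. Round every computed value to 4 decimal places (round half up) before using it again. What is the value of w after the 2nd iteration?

-0.1750

Iteration 1:
  u = (11 - (-2)·-3.0000 - (-1)·2.0000) / (4) = 1.7500
  v = (1 - (2)·-1.0000 - (4)·2.0000) / (-8) = 0.6250
  w = (5 - (2)·-1.0000 - (1)·-3.0000) / (-5) = -2.0000
Iteration 2:
  u = (11 - (-2)·0.6250 - (-1)·-2.0000) / (4) = 2.5625
  v = (1 - (2)·1.7500 - (4)·-2.0000) / (-8) = -0.6875
  w = (5 - (2)·1.7500 - (1)·0.6250) / (-5) = -0.1750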